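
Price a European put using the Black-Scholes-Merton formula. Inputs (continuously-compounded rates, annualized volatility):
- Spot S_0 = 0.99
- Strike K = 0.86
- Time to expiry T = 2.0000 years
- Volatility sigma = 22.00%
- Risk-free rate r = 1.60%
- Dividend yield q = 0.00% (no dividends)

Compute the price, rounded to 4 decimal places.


Answer: Price = 0.0509

Derivation:
d1 = (ln(S/K) + (r - q + 0.5*sigma^2) * T) / (sigma * sqrt(T)) = 0.71087551
d2 = d1 - sigma * sqrt(T) = 0.39974853
exp(-rT) = 0.96850658; exp(-qT) = 1.00000000
P = K * exp(-rT) * N(-d2) - S_0 * exp(-qT) * N(-d1)
N(-d1) = 0.23858069; N(-d2) = 0.34467087
P = 0.8600 * 0.96850658 * 0.34467087 - 0.9900 * 1.00000000 * 0.23858069 = 0.0509


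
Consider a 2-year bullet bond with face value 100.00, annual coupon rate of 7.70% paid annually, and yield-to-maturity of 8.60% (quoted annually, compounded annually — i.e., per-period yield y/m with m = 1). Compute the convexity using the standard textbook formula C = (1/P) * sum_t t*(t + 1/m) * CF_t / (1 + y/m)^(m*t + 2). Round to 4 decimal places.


Answer: Convexity = 4.8430

Derivation:
Coupon per period c = face * coupon_rate / m = 7.700000
Periods per year m = 1; per-period yield y/m = 0.086000
Number of cashflows N = 2
Cashflows (t years, CF_t, discount factor 1/(1+y/m)^(m*t), PV):
  t = 1.0000: CF_t = 7.700000, DF = 0.920810, PV = 7.090239
  t = 2.0000: CF_t = 107.700000, DF = 0.847892, PV = 91.317929
Price P = sum_t PV_t = 98.408168
Convexity numerator sum_t t*(t + 1/m) * CF_t / (1+y/m)^(m*t + 2):
  t = 1.0000: term = 12.023509
  t = 2.0000: term = 464.566247
Convexity = (1/P) * sum = 476.589756 / 98.408168 = 4.842990


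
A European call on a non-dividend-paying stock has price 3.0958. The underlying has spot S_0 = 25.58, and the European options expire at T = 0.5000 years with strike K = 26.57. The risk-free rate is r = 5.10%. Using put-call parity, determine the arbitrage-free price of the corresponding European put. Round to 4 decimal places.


Answer: Put price = 3.4168

Derivation:
Put-call parity: C - P = S_0 * exp(-qT) - K * exp(-rT).
S_0 * exp(-qT) = 25.5800 * 1.00000000 = 25.58000000
K * exp(-rT) = 26.5700 * 0.97482238 = 25.90103061
P = C - S*exp(-qT) + K*exp(-rT)
P = 3.0958 - 25.58000000 + 25.90103061 = 3.4168


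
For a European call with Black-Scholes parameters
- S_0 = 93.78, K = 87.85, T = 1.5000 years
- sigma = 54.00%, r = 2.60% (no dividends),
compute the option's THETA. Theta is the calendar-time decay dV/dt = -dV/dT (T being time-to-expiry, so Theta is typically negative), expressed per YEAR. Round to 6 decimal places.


Answer: Theta = -8.268003

Derivation:
d1 = 0.4884173666; d2 = -0.1729448639
phi(d1) = 0.3540864115; exp(-qT) = 1.0000000000; exp(-rT) = 0.9617507091
Theta = -S*exp(-qT)*phi(d1)*sigma/(2*sqrt(T)) - r*K*exp(-rT)*N(d2) + q*S*exp(-qT)*N(d1)
N(d1) = 0.6873728784; N(d2) = 0.4313473833; sqrt(T) = 1.2247448714
Term 1 = -93.7800 * 1.0000000000 * 0.3540864115 * 0.5400 / (2 * 1.2247448714) = -7.3204473849
Term 2 = -0.0260 * 87.8500 * 0.9617507091 * 0.4313473833 = -0.9475558055
Term 3 = 0 (no dividend yield, q = 0)
Theta = -7.3204473849 + (-0.9475558055) + (0.0000000000) = -8.268003


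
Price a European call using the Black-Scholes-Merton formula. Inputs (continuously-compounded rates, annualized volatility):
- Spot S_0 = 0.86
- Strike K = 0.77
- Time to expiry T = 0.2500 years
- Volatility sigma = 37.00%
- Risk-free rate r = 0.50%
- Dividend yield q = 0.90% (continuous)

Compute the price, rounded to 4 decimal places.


Answer: Price = 0.1146

Derivation:
d1 = (ln(S/K) + (r - q + 0.5*sigma^2) * T) / (sigma * sqrt(T)) = 0.68461824
d2 = d1 - sigma * sqrt(T) = 0.49961824
exp(-rT) = 0.99875078; exp(-qT) = 0.99775253
C = S_0 * exp(-qT) * N(d1) - K * exp(-rT) * N(d2)
N(d1) = 0.75320757; N(d2) = 0.69132804
C = 0.8600 * 0.99775253 * 0.75320757 - 0.7700 * 0.99875078 * 0.69132804 = 0.1146


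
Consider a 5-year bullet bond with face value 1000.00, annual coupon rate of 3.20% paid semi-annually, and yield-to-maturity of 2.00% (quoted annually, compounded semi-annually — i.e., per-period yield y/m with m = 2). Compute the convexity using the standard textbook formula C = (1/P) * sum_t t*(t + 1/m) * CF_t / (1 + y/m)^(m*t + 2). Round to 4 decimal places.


Answer: Convexity = 24.6043

Derivation:
Coupon per period c = face * coupon_rate / m = 16.000000
Periods per year m = 2; per-period yield y/m = 0.010000
Number of cashflows N = 10
Cashflows (t years, CF_t, discount factor 1/(1+y/m)^(m*t), PV):
  t = 0.5000: CF_t = 16.000000, DF = 0.990099, PV = 15.841584
  t = 1.0000: CF_t = 16.000000, DF = 0.980296, PV = 15.684737
  t = 1.5000: CF_t = 16.000000, DF = 0.970590, PV = 15.529442
  t = 2.0000: CF_t = 16.000000, DF = 0.960980, PV = 15.375686
  t = 2.5000: CF_t = 16.000000, DF = 0.951466, PV = 15.223451
  t = 3.0000: CF_t = 16.000000, DF = 0.942045, PV = 15.072724
  t = 3.5000: CF_t = 16.000000, DF = 0.932718, PV = 14.923489
  t = 4.0000: CF_t = 16.000000, DF = 0.923483, PV = 14.775732
  t = 4.5000: CF_t = 16.000000, DF = 0.914340, PV = 14.629437
  t = 5.0000: CF_t = 1016.000000, DF = 0.905287, PV = 919.771546
Price P = sum_t PV_t = 1056.827827
Convexity numerator sum_t t*(t + 1/m) * CF_t / (1+y/m)^(m*t + 2):
  t = 0.5000: term = 7.764721
  t = 1.0000: term = 23.063528
  t = 1.5000: term = 45.670353
  t = 2.0000: term = 75.363619
  t = 2.5000: term = 111.926167
  t = 3.0000: term = 155.145181
  t = 3.5000: term = 204.812121
  t = 4.0000: term = 260.722643
  t = 4.5000: term = 322.676538
  t = 5.0000: term = 24795.331354
Convexity = (1/P) * sum = 26002.476225 / 1056.827827 = 24.604269


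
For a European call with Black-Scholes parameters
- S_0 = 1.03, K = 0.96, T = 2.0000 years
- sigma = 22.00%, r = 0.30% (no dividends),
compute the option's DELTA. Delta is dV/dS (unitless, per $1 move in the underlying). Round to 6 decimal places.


Answer: Delta = 0.655812

Derivation:
d1 = 0.4010606707; d2 = 0.0899336870
phi(d1) = 0.3681137210; exp(-qT) = 1.0000000000; exp(-rT) = 0.9940179641
N(d1) = 0.6558122720
Delta = exp(-qT) * N(d1) = 1.0000000000 * 0.6558122720 = 0.655812


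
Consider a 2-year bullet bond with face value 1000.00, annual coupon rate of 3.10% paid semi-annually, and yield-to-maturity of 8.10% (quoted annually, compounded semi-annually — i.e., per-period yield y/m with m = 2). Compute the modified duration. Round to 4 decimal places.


Answer: Modified duration = 1.8761

Derivation:
Coupon per period c = face * coupon_rate / m = 15.500000
Periods per year m = 2; per-period yield y/m = 0.040500
Number of cashflows N = 4
Cashflows (t years, CF_t, discount factor 1/(1+y/m)^(m*t), PV):
  t = 0.5000: CF_t = 15.500000, DF = 0.961076, PV = 14.896684
  t = 1.0000: CF_t = 15.500000, DF = 0.923668, PV = 14.316852
  t = 1.5000: CF_t = 15.500000, DF = 0.887715, PV = 13.759588
  t = 2.0000: CF_t = 1015.500000, DF = 0.853162, PV = 866.386327
Price P = sum_t PV_t = 909.359451
First compute Macaulay numerator sum_t t * PV_t:
  t * PV_t at t = 0.5000: 7.448342
  t * PV_t at t = 1.0000: 14.316852
  t * PV_t at t = 1.5000: 20.639383
  t * PV_t at t = 2.0000: 1732.772653
Macaulay duration D = 1775.177230 / 909.359451 = 1.952118
Modified duration = D / (1 + y/m) = 1.952118 / (1 + 0.040500) = 1.876135


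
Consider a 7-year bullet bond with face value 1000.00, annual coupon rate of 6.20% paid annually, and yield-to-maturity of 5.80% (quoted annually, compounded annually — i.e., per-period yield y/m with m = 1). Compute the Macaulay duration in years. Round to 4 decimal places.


Answer: Macaulay duration = 5.9006 years

Derivation:
Coupon per period c = face * coupon_rate / m = 62.000000
Periods per year m = 1; per-period yield y/m = 0.058000
Number of cashflows N = 7
Cashflows (t years, CF_t, discount factor 1/(1+y/m)^(m*t), PV):
  t = 1.0000: CF_t = 62.000000, DF = 0.945180, PV = 58.601134
  t = 2.0000: CF_t = 62.000000, DF = 0.893364, PV = 55.388596
  t = 3.0000: CF_t = 62.000000, DF = 0.844390, PV = 52.352170
  t = 4.0000: CF_t = 62.000000, DF = 0.798100, PV = 49.482202
  t = 5.0000: CF_t = 62.000000, DF = 0.754348, PV = 46.769567
  t = 6.0000: CF_t = 62.000000, DF = 0.712994, PV = 44.205640
  t = 7.0000: CF_t = 1062.000000, DF = 0.673908, PV = 715.689825
Price P = sum_t PV_t = 1022.489134
Macaulay numerator sum_t t * PV_t:
  t * PV_t at t = 1.0000: 58.601134
  t * PV_t at t = 2.0000: 110.777191
  t * PV_t at t = 3.0000: 157.056509
  t * PV_t at t = 4.0000: 197.928808
  t * PV_t at t = 5.0000: 233.847836
  t * PV_t at t = 6.0000: 265.233840
  t * PV_t at t = 7.0000: 5009.828775
Macaulay duration D = (sum_t t * PV_t) / P = 6033.274095 / 1022.489134 = 5.900575


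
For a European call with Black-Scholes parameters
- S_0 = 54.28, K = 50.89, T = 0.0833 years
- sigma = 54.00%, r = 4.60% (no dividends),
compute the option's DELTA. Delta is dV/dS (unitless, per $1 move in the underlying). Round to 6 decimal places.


Answer: Delta = 0.697176

Derivation:
d1 = 0.5162950450; d2 = 0.3604416523
phi(d1) = 0.3491621610; exp(-qT) = 1.0000000000; exp(-rT) = 0.9961755320
N(d1) = 0.6971758218
Delta = exp(-qT) * N(d1) = 1.0000000000 * 0.6971758218 = 0.697176


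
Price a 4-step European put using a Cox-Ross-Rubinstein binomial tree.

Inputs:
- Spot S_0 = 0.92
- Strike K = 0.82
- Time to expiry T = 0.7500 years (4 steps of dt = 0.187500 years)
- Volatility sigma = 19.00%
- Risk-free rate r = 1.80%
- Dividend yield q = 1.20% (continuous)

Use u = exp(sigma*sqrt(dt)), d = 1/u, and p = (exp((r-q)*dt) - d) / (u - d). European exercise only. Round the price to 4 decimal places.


Answer: Price = V(0,0) = 0.0212

Derivation:
dt = T/N = 0.187500
u = exp(sigma*sqrt(dt)) = 1.085752; d = 1/u = 0.921021
p = (exp((r-q)*dt) - d) / (u - d) = 0.486277
Discount per step: exp(-r*dt) = 0.996631
Stock lattice S(k, i) with i counting down-moves:
  k=0: S(0,0) = 0.9200
  k=1: S(1,0) = 0.9989; S(1,1) = 0.8473
  k=2: S(2,0) = 1.0845; S(2,1) = 0.9200; S(2,2) = 0.7804
  k=3: S(3,0) = 1.1775; S(3,1) = 0.9989; S(3,2) = 0.8473; S(3,3) = 0.7188
  k=4: S(4,0) = 1.2785; S(4,1) = 1.0845; S(4,2) = 0.9200; S(4,3) = 0.7804; S(4,4) = 0.6620
Terminal payoffs V(N, i) = max(K - S_T, 0):
  V(4,0) = 0.000000; V(4,1) = 0.000000; V(4,2) = 0.000000; V(4,3) = 0.039583; V(4,4) = 0.157988
Backward induction: V(k, i) = exp(-r*dt) * [p * V(k+1, i) + (1-p) * V(k+1, i+1)].
  V(3,0) = exp(-r*dt) * [p*0.000000 + (1-p)*0.000000] = 0.000000
  V(3,1) = exp(-r*dt) * [p*0.000000 + (1-p)*0.000000] = 0.000000
  V(3,2) = exp(-r*dt) * [p*0.000000 + (1-p)*0.039583] = 0.020266
  V(3,3) = exp(-r*dt) * [p*0.039583 + (1-p)*0.157988] = 0.100072
  V(2,0) = exp(-r*dt) * [p*0.000000 + (1-p)*0.000000] = 0.000000
  V(2,1) = exp(-r*dt) * [p*0.000000 + (1-p)*0.020266] = 0.010376
  V(2,2) = exp(-r*dt) * [p*0.020266 + (1-p)*0.100072] = 0.061058
  V(1,0) = exp(-r*dt) * [p*0.000000 + (1-p)*0.010376] = 0.005312
  V(1,1) = exp(-r*dt) * [p*0.010376 + (1-p)*0.061058] = 0.036290
  V(0,0) = exp(-r*dt) * [p*0.005312 + (1-p)*0.036290] = 0.021155


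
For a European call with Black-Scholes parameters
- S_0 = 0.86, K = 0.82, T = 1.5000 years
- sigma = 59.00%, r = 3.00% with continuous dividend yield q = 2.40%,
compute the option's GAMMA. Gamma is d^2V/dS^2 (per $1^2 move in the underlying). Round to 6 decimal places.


d1 = 0.4396668699; d2 = -0.2829326042
phi(d1) = 0.3621879469; exp(-qT) = 0.9646402935; exp(-rT) = 0.9559974818
Gamma = exp(-qT) * phi(d1) / (S * sigma * sqrt(T)) = 0.9646402935 * 0.3621879469 / (0.8600 * 0.5900 * 1.2247448714) = 0.562216

Answer: Gamma = 0.562216


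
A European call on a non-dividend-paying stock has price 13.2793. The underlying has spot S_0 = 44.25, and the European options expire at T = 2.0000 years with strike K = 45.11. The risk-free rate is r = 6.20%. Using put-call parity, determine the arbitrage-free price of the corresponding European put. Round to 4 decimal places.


Answer: Put price = 8.8786

Derivation:
Put-call parity: C - P = S_0 * exp(-qT) - K * exp(-rT).
S_0 * exp(-qT) = 44.2500 * 1.00000000 = 44.25000000
K * exp(-rT) = 45.1100 * 0.88337984 = 39.84926462
P = C - S*exp(-qT) + K*exp(-rT)
P = 13.2793 - 44.25000000 + 39.84926462 = 8.8786


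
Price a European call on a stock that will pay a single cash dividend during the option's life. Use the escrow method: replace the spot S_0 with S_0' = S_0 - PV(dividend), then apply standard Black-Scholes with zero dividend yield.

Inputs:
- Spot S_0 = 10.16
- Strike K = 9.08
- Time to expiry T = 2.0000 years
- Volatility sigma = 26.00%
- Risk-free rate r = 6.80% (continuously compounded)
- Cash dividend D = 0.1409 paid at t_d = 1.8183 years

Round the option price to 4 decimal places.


PV(D) = D * exp(-r * t_d) = 0.1409 * 0.88369403 = 0.12451249
S_0' = S_0 - PV(D) = 10.1600 - 0.12451249 = 10.03548751
d1 = (ln(S_0'/K) + (r + sigma^2/2)*T) / (sigma*sqrt(T)) = 0.82582830
d2 = d1 - sigma*sqrt(T) = 0.45813277
exp(-rT) = 0.87284263
N(d1) = 0.79554925; N(d2) = 0.67657147
C = S_0' * N(d1) - K * exp(-rT) * N(d2) = 10.03548751 * 0.79554925 - 9.0800 * 0.87284263 * 0.67657147 = 2.6216

Answer: Price = 2.6216


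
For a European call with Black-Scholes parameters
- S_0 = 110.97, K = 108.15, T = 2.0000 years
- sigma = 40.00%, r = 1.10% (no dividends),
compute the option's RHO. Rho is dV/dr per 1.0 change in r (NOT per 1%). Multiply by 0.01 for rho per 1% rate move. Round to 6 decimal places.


Answer: Rho = 89.154271

Derivation:
d1 = 0.3672372187; d2 = -0.1984482063
phi(d1) = 0.3729279205; exp(-qT) = 1.0000000000; exp(-rT) = 0.9782402351
N(d2) = 0.4213472021
Rho = K*T*exp(-rT)*N(d2) = 108.1500 * 2.0000 * 0.9782402351 * 0.4213472021 = 89.154271


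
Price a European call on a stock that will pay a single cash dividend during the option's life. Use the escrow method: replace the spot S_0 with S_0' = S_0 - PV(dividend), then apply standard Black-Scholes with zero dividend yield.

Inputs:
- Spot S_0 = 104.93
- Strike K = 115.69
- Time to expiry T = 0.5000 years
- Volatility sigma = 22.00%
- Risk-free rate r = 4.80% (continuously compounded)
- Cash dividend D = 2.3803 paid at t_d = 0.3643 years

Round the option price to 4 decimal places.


Answer: Price = 2.7375

Derivation:
PV(D) = D * exp(-r * t_d) = 2.3803 * 0.98266560 = 2.33903893
S_0' = S_0 - PV(D) = 104.9300 - 2.33903893 = 102.59096107
d1 = (ln(S_0'/K) + (r + sigma^2/2)*T) / (sigma*sqrt(T)) = -0.54038624
d2 = d1 - sigma*sqrt(T) = -0.69594973
exp(-rT) = 0.97628571
N(d1) = 0.29446535; N(d2) = 0.24323016
C = S_0' * N(d1) - K * exp(-rT) * N(d2) = 102.59096107 * 0.29446535 - 115.6900 * 0.97628571 * 0.24323016 = 2.7375


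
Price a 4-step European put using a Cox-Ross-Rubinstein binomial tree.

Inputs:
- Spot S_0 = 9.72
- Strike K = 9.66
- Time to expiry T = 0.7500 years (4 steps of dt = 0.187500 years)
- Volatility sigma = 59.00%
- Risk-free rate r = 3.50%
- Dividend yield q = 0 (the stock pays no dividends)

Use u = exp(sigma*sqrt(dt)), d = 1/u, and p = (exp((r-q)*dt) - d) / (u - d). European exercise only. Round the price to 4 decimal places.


dt = T/N = 0.187500
u = exp(sigma*sqrt(dt)) = 1.291078; d = 1/u = 0.774547
p = (exp((r-q)*dt) - d) / (u - d) = 0.449222
Discount per step: exp(-r*dt) = 0.993459
Stock lattice S(k, i) with i counting down-moves:
  k=0: S(0,0) = 9.7200
  k=1: S(1,0) = 12.5493; S(1,1) = 7.5286
  k=2: S(2,0) = 16.2021; S(2,1) = 9.7200; S(2,2) = 5.8312
  k=3: S(3,0) = 20.9182; S(3,1) = 12.5493; S(3,2) = 7.5286; S(3,3) = 4.5166
  k=4: S(4,0) = 27.0070; S(4,1) = 16.2021; S(4,2) = 9.7200; S(4,3) = 5.8312; S(4,4) = 3.4983
Terminal payoffs V(N, i) = max(K - S_T, 0):
  V(4,0) = 0.000000; V(4,1) = 0.000000; V(4,2) = 0.000000; V(4,3) = 3.828754; V(4,4) = 6.161705
Backward induction: V(k, i) = exp(-r*dt) * [p * V(k+1, i) + (1-p) * V(k+1, i+1)].
  V(3,0) = exp(-r*dt) * [p*0.000000 + (1-p)*0.000000] = 0.000000
  V(3,1) = exp(-r*dt) * [p*0.000000 + (1-p)*0.000000] = 0.000000
  V(3,2) = exp(-r*dt) * [p*0.000000 + (1-p)*3.828754] = 2.094998
  V(3,3) = exp(-r*dt) * [p*3.828754 + (1-p)*6.161705] = 5.080243
  V(2,0) = exp(-r*dt) * [p*0.000000 + (1-p)*0.000000] = 0.000000
  V(2,1) = exp(-r*dt) * [p*0.000000 + (1-p)*2.094998] = 1.146330
  V(2,2) = exp(-r*dt) * [p*2.094998 + (1-p)*5.080243] = 3.714745
  V(1,0) = exp(-r*dt) * [p*0.000000 + (1-p)*1.146330] = 0.627243
  V(1,1) = exp(-r*dt) * [p*1.146330 + (1-p)*3.714745] = 2.544204
  V(0,0) = exp(-r*dt) * [p*0.627243 + (1-p)*2.544204] = 1.672053

Answer: Price = V(0,0) = 1.6721


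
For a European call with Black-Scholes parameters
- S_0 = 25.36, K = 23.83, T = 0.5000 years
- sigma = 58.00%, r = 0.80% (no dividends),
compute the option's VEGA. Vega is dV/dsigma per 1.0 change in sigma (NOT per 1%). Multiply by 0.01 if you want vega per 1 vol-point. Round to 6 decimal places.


d1 = 0.3665442551; d2 = -0.0435776780
phi(d1) = 0.3730227465; exp(-qT) = 1.0000000000; exp(-rT) = 0.9960079893
Vega = S * exp(-qT) * phi(d1) * sqrt(T) = 25.3600 * 1.0000000000 * 0.3730227465 * 0.7071067812 = 6.689129

Answer: Vega = 6.689129


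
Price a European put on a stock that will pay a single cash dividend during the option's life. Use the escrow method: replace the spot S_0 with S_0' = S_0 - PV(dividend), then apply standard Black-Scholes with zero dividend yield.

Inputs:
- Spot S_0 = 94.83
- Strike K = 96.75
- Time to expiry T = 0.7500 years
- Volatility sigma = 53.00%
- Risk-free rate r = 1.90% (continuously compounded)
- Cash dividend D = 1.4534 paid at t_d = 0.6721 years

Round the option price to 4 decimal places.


PV(D) = D * exp(-r * t_d) = 1.4534 * 0.98731129 = 1.43495823
S_0' = S_0 - PV(D) = 94.8300 - 1.43495823 = 93.39504177
d1 = (ln(S_0'/K) + (r + sigma^2/2)*T) / (sigma*sqrt(T)) = 0.18365278
d2 = d1 - sigma*sqrt(T) = -0.27534068
exp(-rT) = 0.98585105
N(-d1) = 0.42714293; N(-d2) = 0.60847274
P = K * exp(-rT) * N(-d2) - S_0' * N(-d1) = 96.7500 * 0.98585105 * 0.60847274 - 93.39504177 * 0.42714293 = 18.1438

Answer: Price = 18.1438


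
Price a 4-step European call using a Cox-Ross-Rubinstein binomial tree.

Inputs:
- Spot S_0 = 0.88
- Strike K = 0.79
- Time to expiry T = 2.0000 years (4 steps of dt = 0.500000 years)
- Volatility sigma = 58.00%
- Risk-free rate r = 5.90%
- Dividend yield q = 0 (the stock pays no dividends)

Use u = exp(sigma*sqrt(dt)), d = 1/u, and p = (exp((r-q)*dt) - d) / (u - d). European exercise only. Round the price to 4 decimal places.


Answer: Price = V(0,0) = 0.3467

Derivation:
dt = T/N = 0.500000
u = exp(sigma*sqrt(dt)) = 1.507002; d = 1/u = 0.663569
p = (exp((r-q)*dt) - d) / (u - d) = 0.434380
Discount per step: exp(-r*dt) = 0.970931
Stock lattice S(k, i) with i counting down-moves:
  k=0: S(0,0) = 0.8800
  k=1: S(1,0) = 1.3262; S(1,1) = 0.5839
  k=2: S(2,0) = 1.9985; S(2,1) = 0.8800; S(2,2) = 0.3875
  k=3: S(3,0) = 3.0118; S(3,1) = 1.3262; S(3,2) = 0.5839; S(3,3) = 0.2571
  k=4: S(4,0) = 4.5388; S(4,1) = 1.9985; S(4,2) = 0.8800; S(4,3) = 0.3875; S(4,4) = 0.1706
Terminal payoffs V(N, i) = max(S_T - K, 0):
  V(4,0) = 3.748762; V(4,1) = 1.208527; V(4,2) = 0.090000; V(4,3) = 0.000000; V(4,4) = 0.000000
Backward induction: V(k, i) = exp(-r*dt) * [p * V(k+1, i) + (1-p) * V(k+1, i+1)].
  V(3,0) = exp(-r*dt) * [p*3.748762 + (1-p)*1.208527] = 2.244748
  V(3,1) = exp(-r*dt) * [p*1.208527 + (1-p)*0.090000] = 0.559126
  V(3,2) = exp(-r*dt) * [p*0.090000 + (1-p)*0.000000] = 0.037958
  V(3,3) = exp(-r*dt) * [p*0.000000 + (1-p)*0.000000] = 0.000000
  V(2,0) = exp(-r*dt) * [p*2.244748 + (1-p)*0.559126] = 1.253789
  V(2,1) = exp(-r*dt) * [p*0.559126 + (1-p)*0.037958] = 0.256659
  V(2,2) = exp(-r*dt) * [p*0.037958 + (1-p)*0.000000] = 0.016009
  V(1,0) = exp(-r*dt) * [p*1.253789 + (1-p)*0.256659] = 0.669740
  V(1,1) = exp(-r*dt) * [p*0.256659 + (1-p)*0.016009] = 0.117038
  V(0,0) = exp(-r*dt) * [p*0.669740 + (1-p)*0.117038] = 0.346740


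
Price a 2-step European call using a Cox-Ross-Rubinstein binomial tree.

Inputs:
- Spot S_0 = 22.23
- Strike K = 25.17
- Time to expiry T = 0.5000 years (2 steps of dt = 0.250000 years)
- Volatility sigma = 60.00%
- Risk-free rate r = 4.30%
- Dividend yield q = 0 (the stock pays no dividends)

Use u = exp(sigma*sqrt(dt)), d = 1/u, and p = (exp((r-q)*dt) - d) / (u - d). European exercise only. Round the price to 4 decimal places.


dt = T/N = 0.250000
u = exp(sigma*sqrt(dt)) = 1.349859; d = 1/u = 0.740818
p = (exp((r-q)*dt) - d) / (u - d) = 0.443303
Discount per step: exp(-r*dt) = 0.989308
Stock lattice S(k, i) with i counting down-moves:
  k=0: S(0,0) = 22.2300
  k=1: S(1,0) = 30.0074; S(1,1) = 16.4684
  k=2: S(2,0) = 40.5057; S(2,1) = 22.2300; S(2,2) = 12.2001
Terminal payoffs V(N, i) = max(S_T - K, 0):
  V(2,0) = 15.335701; V(2,1) = 0.000000; V(2,2) = 0.000000
Backward induction: V(k, i) = exp(-r*dt) * [p * V(k+1, i) + (1-p) * V(k+1, i+1)].
  V(1,0) = exp(-r*dt) * [p*15.335701 + (1-p)*0.000000] = 6.725677
  V(1,1) = exp(-r*dt) * [p*0.000000 + (1-p)*0.000000] = 0.000000
  V(0,0) = exp(-r*dt) * [p*6.725677 + (1-p)*0.000000] = 2.949636

Answer: Price = V(0,0) = 2.9496


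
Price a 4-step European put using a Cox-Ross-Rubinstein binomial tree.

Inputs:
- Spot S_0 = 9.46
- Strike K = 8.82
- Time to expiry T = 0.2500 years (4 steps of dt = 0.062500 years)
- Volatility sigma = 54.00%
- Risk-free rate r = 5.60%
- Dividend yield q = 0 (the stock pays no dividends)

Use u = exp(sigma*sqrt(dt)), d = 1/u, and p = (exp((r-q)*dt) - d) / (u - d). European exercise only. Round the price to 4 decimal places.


Answer: Price = V(0,0) = 0.6665

Derivation:
dt = T/N = 0.062500
u = exp(sigma*sqrt(dt)) = 1.144537; d = 1/u = 0.873716
p = (exp((r-q)*dt) - d) / (u - d) = 0.479247
Discount per step: exp(-r*dt) = 0.996506
Stock lattice S(k, i) with i counting down-moves:
  k=0: S(0,0) = 9.4600
  k=1: S(1,0) = 10.8273; S(1,1) = 8.2654
  k=2: S(2,0) = 12.3923; S(2,1) = 9.4600; S(2,2) = 7.2216
  k=3: S(3,0) = 14.1834; S(3,1) = 10.8273; S(3,2) = 8.2654; S(3,3) = 6.3096
  k=4: S(4,0) = 16.2334; S(4,1) = 12.3923; S(4,2) = 9.4600; S(4,3) = 7.2216; S(4,4) = 5.5128
Terminal payoffs V(N, i) = max(K - S_T, 0):
  V(4,0) = 0.000000; V(4,1) = 0.000000; V(4,2) = 0.000000; V(4,3) = 1.598430; V(4,4) = 3.307202
Backward induction: V(k, i) = exp(-r*dt) * [p * V(k+1, i) + (1-p) * V(k+1, i+1)].
  V(3,0) = exp(-r*dt) * [p*0.000000 + (1-p)*0.000000] = 0.000000
  V(3,1) = exp(-r*dt) * [p*0.000000 + (1-p)*0.000000] = 0.000000
  V(3,2) = exp(-r*dt) * [p*0.000000 + (1-p)*1.598430] = 0.829478
  V(3,3) = exp(-r*dt) * [p*1.598430 + (1-p)*3.307202] = 2.479583
  V(2,0) = exp(-r*dt) * [p*0.000000 + (1-p)*0.000000] = 0.000000
  V(2,1) = exp(-r*dt) * [p*0.000000 + (1-p)*0.829478] = 0.430444
  V(2,2) = exp(-r*dt) * [p*0.829478 + (1-p)*2.479583] = 1.682874
  V(1,0) = exp(-r*dt) * [p*0.000000 + (1-p)*0.430444] = 0.223371
  V(1,1) = exp(-r*dt) * [p*0.430444 + (1-p)*1.682874] = 1.078867
  V(0,0) = exp(-r*dt) * [p*0.223371 + (1-p)*1.078867] = 0.666536


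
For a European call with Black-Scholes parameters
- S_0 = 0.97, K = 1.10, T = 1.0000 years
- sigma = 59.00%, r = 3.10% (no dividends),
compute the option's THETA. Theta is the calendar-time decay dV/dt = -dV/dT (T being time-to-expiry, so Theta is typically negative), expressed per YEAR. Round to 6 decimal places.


Answer: Theta = -0.123853

Derivation:
d1 = 0.1343739198; d2 = -0.4556260802
phi(d1) = 0.3953567693; exp(-qT) = 1.0000000000; exp(-rT) = 0.9694755731
Theta = -S*exp(-qT)*phi(d1)*sigma/(2*sqrt(T)) - r*K*exp(-rT)*N(d2) + q*S*exp(-qT)*N(d1)
N(d1) = 0.5534465482; N(d2) = 0.3243294428; sqrt(T) = 1.0000000000
Term 1 = -0.9700 * 1.0000000000 * 0.3953567693 * 0.5900 / (2 * 1.0000000000) = -0.1131313395
Term 2 = -0.0310 * 1.1000 * 0.9694755731 * 0.3243294428 = -0.0107220450
Term 3 = 0 (no dividend yield, q = 0)
Theta = -0.1131313395 + (-0.0107220450) + (0.0000000000) = -0.123853


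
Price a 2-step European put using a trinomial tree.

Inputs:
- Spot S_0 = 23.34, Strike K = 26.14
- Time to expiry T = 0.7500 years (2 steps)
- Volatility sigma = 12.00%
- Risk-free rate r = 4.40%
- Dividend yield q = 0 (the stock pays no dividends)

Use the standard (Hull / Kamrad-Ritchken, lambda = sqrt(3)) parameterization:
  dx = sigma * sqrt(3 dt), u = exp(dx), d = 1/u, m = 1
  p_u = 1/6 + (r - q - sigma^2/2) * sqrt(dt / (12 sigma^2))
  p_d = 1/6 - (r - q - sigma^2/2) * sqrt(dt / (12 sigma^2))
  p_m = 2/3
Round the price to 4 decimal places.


dt = T/N = 0.375000; dx = sigma*sqrt(3*dt) = 0.127279
u = exp(dx) = 1.135734; d = 1/u = 0.880488
p_u = 0.220878, p_m = 0.666667, p_d = 0.112455
Discount per step: exp(-r*dt) = 0.983635
Stock lattice S(k, j) with j the centered position index:
  k=0: S(0,+0) = 23.3400
  k=1: S(1,-1) = 20.5506; S(1,+0) = 23.3400; S(1,+1) = 26.5080
  k=2: S(2,-2) = 18.0945; S(2,-1) = 20.5506; S(2,+0) = 23.3400; S(2,+1) = 26.5080; S(2,+2) = 30.1061
Terminal payoffs V(N, j) = max(K - S_T, 0):
  V(2,-2) = 8.045461; V(2,-1) = 5.589415; V(2,+0) = 2.800000; V(2,+1) = 0.000000; V(2,+2) = 0.000000
Backward induction: V(k, j) = exp(-r*dt) * [p_u * V(k+1, j+1) + p_m * V(k+1, j) + p_d * V(k+1, j-1)]
  V(1,-1) = exp(-r*dt) * [p_u*2.800000 + p_m*5.589415 + p_d*8.045461] = 5.163583
  V(1,+0) = exp(-r*dt) * [p_u*0.000000 + p_m*2.800000 + p_d*5.589415] = 2.454392
  V(1,+1) = exp(-r*dt) * [p_u*0.000000 + p_m*0.000000 + p_d*2.800000] = 0.309722
  V(0,+0) = exp(-r*dt) * [p_u*0.309722 + p_m*2.454392 + p_d*5.163583] = 2.247945

Answer: Price = V(0,0) = 2.2479


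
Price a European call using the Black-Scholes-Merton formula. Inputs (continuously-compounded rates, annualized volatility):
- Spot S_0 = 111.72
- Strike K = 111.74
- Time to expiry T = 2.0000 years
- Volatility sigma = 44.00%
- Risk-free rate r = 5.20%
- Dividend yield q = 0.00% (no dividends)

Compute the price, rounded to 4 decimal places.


d1 = (ln(S/K) + (r - q + 0.5*sigma^2) * T) / (sigma * sqrt(T)) = 0.47797365
d2 = d1 - sigma * sqrt(T) = -0.14428032
exp(-rT) = 0.90122530; exp(-qT) = 1.00000000
C = S_0 * exp(-qT) * N(d1) - K * exp(-rT) * N(d2)
N(d1) = 0.68366552; N(d2) = 0.44263956
C = 111.7200 * 1.00000000 * 0.68366552 - 111.7400 * 0.90122530 * 0.44263956 = 31.8040

Answer: Price = 31.8040


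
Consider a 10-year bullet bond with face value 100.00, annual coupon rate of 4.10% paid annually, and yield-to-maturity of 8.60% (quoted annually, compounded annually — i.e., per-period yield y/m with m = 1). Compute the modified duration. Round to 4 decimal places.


Answer: Modified duration = 7.4013

Derivation:
Coupon per period c = face * coupon_rate / m = 4.100000
Periods per year m = 1; per-period yield y/m = 0.086000
Number of cashflows N = 10
Cashflows (t years, CF_t, discount factor 1/(1+y/m)^(m*t), PV):
  t = 1.0000: CF_t = 4.100000, DF = 0.920810, PV = 3.775322
  t = 2.0000: CF_t = 4.100000, DF = 0.847892, PV = 3.476356
  t = 3.0000: CF_t = 4.100000, DF = 0.780747, PV = 3.201064
  t = 4.0000: CF_t = 4.100000, DF = 0.718920, PV = 2.947573
  t = 5.0000: CF_t = 4.100000, DF = 0.661989, PV = 2.714156
  t = 6.0000: CF_t = 4.100000, DF = 0.609566, PV = 2.499222
  t = 7.0000: CF_t = 4.100000, DF = 0.561295, PV = 2.301310
  t = 8.0000: CF_t = 4.100000, DF = 0.516846, PV = 2.119070
  t = 9.0000: CF_t = 4.100000, DF = 0.475917, PV = 1.951261
  t = 10.0000: CF_t = 104.100000, DF = 0.438230, PV = 45.619705
Price P = sum_t PV_t = 70.605039
First compute Macaulay numerator sum_t t * PV_t:
  t * PV_t at t = 1.0000: 3.775322
  t * PV_t at t = 2.0000: 6.952711
  t * PV_t at t = 3.0000: 9.603193
  t * PV_t at t = 4.0000: 11.790292
  t * PV_t at t = 5.0000: 13.570778
  t * PV_t at t = 6.0000: 14.995334
  t * PV_t at t = 7.0000: 16.109168
  t * PV_t at t = 8.0000: 16.952558
  t * PV_t at t = 9.0000: 17.561352
  t * PV_t at t = 10.0000: 456.197055
Macaulay duration D = 567.507763 / 70.605039 = 8.037780
Modified duration = D / (1 + y/m) = 8.037780 / (1 + 0.086000) = 7.401271


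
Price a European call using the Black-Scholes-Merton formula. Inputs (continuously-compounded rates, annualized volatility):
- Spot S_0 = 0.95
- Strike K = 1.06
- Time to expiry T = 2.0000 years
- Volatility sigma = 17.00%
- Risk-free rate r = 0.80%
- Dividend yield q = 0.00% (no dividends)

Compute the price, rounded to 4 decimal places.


Answer: Price = 0.0559

Derivation:
d1 = (ln(S/K) + (r - q + 0.5*sigma^2) * T) / (sigma * sqrt(T)) = -0.26895931
d2 = d1 - sigma * sqrt(T) = -0.50937561
exp(-rT) = 0.98412732; exp(-qT) = 1.00000000
C = S_0 * exp(-qT) * N(d1) - K * exp(-rT) * N(d2)
N(d1) = 0.39398050; N(d2) = 0.30524448
C = 0.9500 * 1.00000000 * 0.39398050 - 1.0600 * 0.98412732 * 0.30524448 = 0.0559


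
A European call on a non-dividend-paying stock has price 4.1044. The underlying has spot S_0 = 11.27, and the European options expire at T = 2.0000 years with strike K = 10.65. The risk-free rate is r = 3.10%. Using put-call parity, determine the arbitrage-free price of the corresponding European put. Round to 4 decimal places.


Answer: Put price = 2.8442

Derivation:
Put-call parity: C - P = S_0 * exp(-qT) - K * exp(-rT).
S_0 * exp(-qT) = 11.2700 * 1.00000000 = 11.27000000
K * exp(-rT) = 10.6500 * 0.93988289 = 10.00975274
P = C - S*exp(-qT) + K*exp(-rT)
P = 4.1044 - 11.27000000 + 10.00975274 = 2.8442


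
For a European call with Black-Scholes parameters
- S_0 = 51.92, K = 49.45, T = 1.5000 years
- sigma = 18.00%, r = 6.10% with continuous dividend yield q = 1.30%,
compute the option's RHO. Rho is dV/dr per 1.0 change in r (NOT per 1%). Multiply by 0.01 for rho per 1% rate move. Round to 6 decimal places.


d1 = 0.6579239377; d2 = 0.4374698609
phi(d1) = 0.3213030606; exp(-qT) = 0.9806888952; exp(-rT) = 0.9125613162
N(d2) = 0.6691146855
Rho = K*T*exp(-rT)*N(d2) = 49.4500 * 1.5000 * 0.9125613162 * 0.6691146855 = 45.291862

Answer: Rho = 45.291862


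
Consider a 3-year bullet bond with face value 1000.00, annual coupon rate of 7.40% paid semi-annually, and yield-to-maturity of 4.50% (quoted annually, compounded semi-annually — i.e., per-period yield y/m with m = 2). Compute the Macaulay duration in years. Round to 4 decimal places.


Coupon per period c = face * coupon_rate / m = 37.000000
Periods per year m = 2; per-period yield y/m = 0.022500
Number of cashflows N = 6
Cashflows (t years, CF_t, discount factor 1/(1+y/m)^(m*t), PV):
  t = 0.5000: CF_t = 37.000000, DF = 0.977995, PV = 36.185819
  t = 1.0000: CF_t = 37.000000, DF = 0.956474, PV = 35.389554
  t = 1.5000: CF_t = 37.000000, DF = 0.935427, PV = 34.610811
  t = 2.0000: CF_t = 37.000000, DF = 0.914843, PV = 33.849204
  t = 2.5000: CF_t = 37.000000, DF = 0.894712, PV = 33.104356
  t = 3.0000: CF_t = 1037.000000, DF = 0.875024, PV = 907.400170
Price P = sum_t PV_t = 1080.539914
Macaulay numerator sum_t t * PV_t:
  t * PV_t at t = 0.5000: 18.092910
  t * PV_t at t = 1.0000: 35.389554
  t * PV_t at t = 1.5000: 51.916216
  t * PV_t at t = 2.0000: 67.698408
  t * PV_t at t = 2.5000: 82.760889
  t * PV_t at t = 3.0000: 2722.200510
Macaulay duration D = (sum_t t * PV_t) / P = 2978.058487 / 1080.539914 = 2.756084

Answer: Macaulay duration = 2.7561 years


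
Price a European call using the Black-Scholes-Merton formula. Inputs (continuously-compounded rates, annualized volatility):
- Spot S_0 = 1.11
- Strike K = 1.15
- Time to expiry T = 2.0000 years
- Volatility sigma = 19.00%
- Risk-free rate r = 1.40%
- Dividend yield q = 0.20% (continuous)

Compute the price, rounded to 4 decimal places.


d1 = (ln(S/K) + (r - q + 0.5*sigma^2) * T) / (sigma * sqrt(T)) = 0.09191671
d2 = d1 - sigma * sqrt(T) = -0.17678387
exp(-rT) = 0.97238837; exp(-qT) = 0.99600799
C = S_0 * exp(-qT) * N(d1) - K * exp(-rT) * N(d2)
N(d1) = 0.53661789; N(d2) = 0.42983908
C = 1.1100 * 0.99600799 * 0.53661789 - 1.1500 * 0.97238837 * 0.42983908 = 0.1126

Answer: Price = 0.1126


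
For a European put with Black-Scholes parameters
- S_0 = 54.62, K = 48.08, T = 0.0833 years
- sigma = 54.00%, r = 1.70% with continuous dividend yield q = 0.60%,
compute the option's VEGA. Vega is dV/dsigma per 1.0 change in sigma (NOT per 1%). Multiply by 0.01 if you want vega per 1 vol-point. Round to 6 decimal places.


d1 = 0.9020994887; d2 = 0.7462460960
phi(d1) = 0.2655823606; exp(-qT) = 0.9995003249; exp(-rT) = 0.9985849022
Vega = S * exp(-qT) * phi(d1) * sqrt(T) = 54.6200 * 0.9995003249 * 0.2655823606 * 0.2886173938 = 4.184623

Answer: Vega = 4.184623


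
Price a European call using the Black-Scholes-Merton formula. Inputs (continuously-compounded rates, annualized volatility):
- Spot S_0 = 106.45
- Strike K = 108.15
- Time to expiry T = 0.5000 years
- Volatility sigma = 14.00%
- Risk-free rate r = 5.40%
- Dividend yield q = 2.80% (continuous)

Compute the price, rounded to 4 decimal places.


d1 = (ln(S/K) + (r - q + 0.5*sigma^2) * T) / (sigma * sqrt(T)) = 0.02077115
d2 = d1 - sigma * sqrt(T) = -0.07822380
exp(-rT) = 0.97336124; exp(-qT) = 0.98609754
C = S_0 * exp(-qT) * N(d1) - K * exp(-rT) * N(d2)
N(d1) = 0.50828589; N(d2) = 0.46882502
C = 106.4500 * 0.98609754 * 0.50828589 - 108.1500 * 0.97336124 * 0.46882502 = 4.0021

Answer: Price = 4.0021


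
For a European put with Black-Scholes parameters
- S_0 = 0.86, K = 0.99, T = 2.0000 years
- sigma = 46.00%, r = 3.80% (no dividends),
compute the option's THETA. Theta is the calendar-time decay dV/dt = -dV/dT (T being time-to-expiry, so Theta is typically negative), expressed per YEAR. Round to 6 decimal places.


d1 = 0.2257014844; d2 = -0.4248367543
phi(d1) = 0.3889093044; exp(-qT) = 1.0000000000; exp(-rT) = 0.9268162066
Theta = -S*exp(-qT)*phi(d1)*sigma/(2*sqrt(T)) + r*K*exp(-rT)*N(-d2) - q*S*exp(-qT)*N(-d1)
N(-d1) = 0.4107168018; N(-d2) = 0.6645221588; sqrt(T) = 1.4142135624
Term 1 = -0.8600 * 1.0000000000 * 0.3889093044 * 0.4600 / (2 * 1.4142135624) = -0.0543950804
Term 2 = 0.0380 * 0.9900 * 0.9268162066 * 0.6645221588 = 0.0231697783
Term 3 = 0 (no dividend yield, q = 0)
Theta = -0.0543950804 + (0.0231697783) + (0.0000000000) = -0.031225

Answer: Theta = -0.031225


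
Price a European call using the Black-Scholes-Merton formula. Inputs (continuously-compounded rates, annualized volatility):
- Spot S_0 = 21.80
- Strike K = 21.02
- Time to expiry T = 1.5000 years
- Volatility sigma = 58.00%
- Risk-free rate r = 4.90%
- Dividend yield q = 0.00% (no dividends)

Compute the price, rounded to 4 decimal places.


d1 = (ln(S/K) + (r - q + 0.5*sigma^2) * T) / (sigma * sqrt(T)) = 0.50993816
d2 = d1 - sigma * sqrt(T) = -0.20041387
exp(-rT) = 0.92913615; exp(-qT) = 1.00000000
C = S_0 * exp(-qT) * N(d1) - K * exp(-rT) * N(d2)
N(d1) = 0.69495261; N(d2) = 0.42057846
C = 21.8000 * 1.00000000 * 0.69495261 - 21.0200 * 0.92913615 * 0.42057846 = 6.9359

Answer: Price = 6.9359


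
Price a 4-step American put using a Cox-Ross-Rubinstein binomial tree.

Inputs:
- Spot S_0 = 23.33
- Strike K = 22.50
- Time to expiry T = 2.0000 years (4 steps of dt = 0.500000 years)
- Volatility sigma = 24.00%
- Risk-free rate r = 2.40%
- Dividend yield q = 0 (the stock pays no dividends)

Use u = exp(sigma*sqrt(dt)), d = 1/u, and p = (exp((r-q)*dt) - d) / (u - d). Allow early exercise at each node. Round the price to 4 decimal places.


dt = T/N = 0.500000
u = exp(sigma*sqrt(dt)) = 1.184956; d = 1/u = 0.843913
p = (exp((r-q)*dt) - d) / (u - d) = 0.493073
Discount per step: exp(-r*dt) = 0.988072
Stock lattice S(k, i) with i counting down-moves:
  k=0: S(0,0) = 23.3300
  k=1: S(1,0) = 27.6450; S(1,1) = 19.6885
  k=2: S(2,0) = 32.7581; S(2,1) = 23.3300; S(2,2) = 16.6154
  k=3: S(3,0) = 38.8169; S(3,1) = 27.6450; S(3,2) = 19.6885; S(3,3) = 14.0219
  k=4: S(4,0) = 45.9964; S(4,1) = 32.7581; S(4,2) = 23.3300; S(4,3) = 16.6154; S(4,4) = 11.8333
Terminal payoffs V(N, i) = max(K - S_T, 0):
  V(4,0) = 0.000000; V(4,1) = 0.000000; V(4,2) = 0.000000; V(4,3) = 5.884619; V(4,4) = 10.666700
Backward induction: V(k, i) = exp(-r*dt) * [p * V(k+1, i) + (1-p) * V(k+1, i+1)]; then take max(V_cont, immediate exercise) for American.
  V(3,0) = exp(-r*dt) * [p*0.000000 + (1-p)*0.000000] = 0.000000; exercise = 0.000000; V(3,0) = max -> 0.000000
  V(3,1) = exp(-r*dt) * [p*0.000000 + (1-p)*0.000000] = 0.000000; exercise = 0.000000; V(3,1) = max -> 0.000000
  V(3,2) = exp(-r*dt) * [p*0.000000 + (1-p)*5.884619] = 2.947488; exercise = 2.811505; V(3,2) = max -> 2.947488
  V(3,3) = exp(-r*dt) * [p*5.884619 + (1-p)*10.666700] = 8.209674; exercise = 8.478061; V(3,3) = max -> 8.478061
  V(2,0) = exp(-r*dt) * [p*0.000000 + (1-p)*0.000000] = 0.000000; exercise = 0.000000; V(2,0) = max -> 0.000000
  V(2,1) = exp(-r*dt) * [p*0.000000 + (1-p)*2.947488] = 1.476337; exercise = 0.000000; V(2,1) = max -> 1.476337
  V(2,2) = exp(-r*dt) * [p*2.947488 + (1-p)*8.478061] = 5.682482; exercise = 5.884619; V(2,2) = max -> 5.884619
  V(1,0) = exp(-r*dt) * [p*0.000000 + (1-p)*1.476337] = 0.739468; exercise = 0.000000; V(1,0) = max -> 0.739468
  V(1,1) = exp(-r*dt) * [p*1.476337 + (1-p)*5.884619] = 3.666747; exercise = 2.811505; V(1,1) = max -> 3.666747
  V(0,0) = exp(-r*dt) * [p*0.739468 + (1-p)*3.666747] = 2.196863; exercise = 0.000000; V(0,0) = max -> 2.196863

Answer: Price = V(0,0) = 2.1969


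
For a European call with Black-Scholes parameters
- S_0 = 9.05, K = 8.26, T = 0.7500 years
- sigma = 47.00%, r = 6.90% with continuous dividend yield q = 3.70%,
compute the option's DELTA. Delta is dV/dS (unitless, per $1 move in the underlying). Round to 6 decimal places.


d1 = 0.4868848137; d2 = 0.0798528739
phi(d1) = 0.3543511373; exp(-qT) = 0.9726314943; exp(-rT) = 0.9495662287
N(d1) = 0.6868300193
Delta = exp(-qT) * N(d1) = 0.9726314943 * 0.6868300193 = 0.668033

Answer: Delta = 0.668033


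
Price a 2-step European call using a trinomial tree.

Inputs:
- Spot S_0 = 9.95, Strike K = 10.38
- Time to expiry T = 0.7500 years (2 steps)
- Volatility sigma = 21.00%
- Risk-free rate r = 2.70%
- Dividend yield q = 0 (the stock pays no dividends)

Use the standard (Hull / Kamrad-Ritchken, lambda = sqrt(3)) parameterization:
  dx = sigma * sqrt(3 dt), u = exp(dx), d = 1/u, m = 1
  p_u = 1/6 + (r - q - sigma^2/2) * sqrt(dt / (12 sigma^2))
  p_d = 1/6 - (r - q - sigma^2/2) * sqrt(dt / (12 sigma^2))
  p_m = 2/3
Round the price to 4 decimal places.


Answer: Price = V(0,0) = 0.6055

Derivation:
dt = T/N = 0.375000; dx = sigma*sqrt(3*dt) = 0.222739
u = exp(dx) = 1.249494; d = 1/u = 0.800324
p_u = 0.170834, p_m = 0.666667, p_d = 0.162500
Discount per step: exp(-r*dt) = 0.989926
Stock lattice S(k, j) with j the centered position index:
  k=0: S(0,+0) = 9.9500
  k=1: S(1,-1) = 7.9632; S(1,+0) = 9.9500; S(1,+1) = 12.4325
  k=2: S(2,-2) = 6.3732; S(2,-1) = 7.9632; S(2,+0) = 9.9500; S(2,+1) = 12.4325; S(2,+2) = 15.5343
Terminal payoffs V(N, j) = max(S_T - K, 0):
  V(2,-2) = 0.000000; V(2,-1) = 0.000000; V(2,+0) = 0.000000; V(2,+1) = 2.052465; V(2,+2) = 5.154290
Backward induction: V(k, j) = exp(-r*dt) * [p_u * V(k+1, j+1) + p_m * V(k+1, j) + p_d * V(k+1, j-1)]
  V(1,-1) = exp(-r*dt) * [p_u*0.000000 + p_m*0.000000 + p_d*0.000000] = 0.000000
  V(1,+0) = exp(-r*dt) * [p_u*2.052465 + p_m*0.000000 + p_d*0.000000] = 0.347098
  V(1,+1) = exp(-r*dt) * [p_u*5.154290 + p_m*2.052465 + p_d*0.000000] = 2.226181
  V(0,+0) = exp(-r*dt) * [p_u*2.226181 + p_m*0.347098 + p_d*0.000000] = 0.605543


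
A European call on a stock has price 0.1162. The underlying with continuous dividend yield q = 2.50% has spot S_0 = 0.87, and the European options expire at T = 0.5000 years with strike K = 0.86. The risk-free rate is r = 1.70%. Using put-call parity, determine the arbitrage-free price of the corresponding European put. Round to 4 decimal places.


Put-call parity: C - P = S_0 * exp(-qT) - K * exp(-rT).
S_0 * exp(-qT) = 0.8700 * 0.98757780 = 0.85919269
K * exp(-rT) = 0.8600 * 0.99153602 = 0.85272098
P = C - S*exp(-qT) + K*exp(-rT)
P = 0.1162 - 0.85919269 + 0.85272098 = 0.1097

Answer: Put price = 0.1097


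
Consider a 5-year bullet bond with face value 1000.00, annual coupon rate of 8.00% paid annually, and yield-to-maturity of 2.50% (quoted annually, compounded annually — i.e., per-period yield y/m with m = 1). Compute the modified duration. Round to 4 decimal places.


Answer: Modified duration = 4.2862

Derivation:
Coupon per period c = face * coupon_rate / m = 80.000000
Periods per year m = 1; per-period yield y/m = 0.025000
Number of cashflows N = 5
Cashflows (t years, CF_t, discount factor 1/(1+y/m)^(m*t), PV):
  t = 1.0000: CF_t = 80.000000, DF = 0.975610, PV = 78.048780
  t = 2.0000: CF_t = 80.000000, DF = 0.951814, PV = 76.145152
  t = 3.0000: CF_t = 80.000000, DF = 0.928599, PV = 74.287953
  t = 4.0000: CF_t = 80.000000, DF = 0.905951, PV = 72.476052
  t = 5.0000: CF_t = 1080.000000, DF = 0.883854, PV = 954.562631
Price P = sum_t PV_t = 1255.520567
First compute Macaulay numerator sum_t t * PV_t:
  t * PV_t at t = 1.0000: 78.048780
  t * PV_t at t = 2.0000: 152.290303
  t * PV_t at t = 3.0000: 222.863859
  t * PV_t at t = 4.0000: 289.904206
  t * PV_t at t = 5.0000: 4772.813153
Macaulay duration D = 5515.920302 / 1255.520567 = 4.393333
Modified duration = D / (1 + y/m) = 4.393333 / (1 + 0.025000) = 4.286179
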